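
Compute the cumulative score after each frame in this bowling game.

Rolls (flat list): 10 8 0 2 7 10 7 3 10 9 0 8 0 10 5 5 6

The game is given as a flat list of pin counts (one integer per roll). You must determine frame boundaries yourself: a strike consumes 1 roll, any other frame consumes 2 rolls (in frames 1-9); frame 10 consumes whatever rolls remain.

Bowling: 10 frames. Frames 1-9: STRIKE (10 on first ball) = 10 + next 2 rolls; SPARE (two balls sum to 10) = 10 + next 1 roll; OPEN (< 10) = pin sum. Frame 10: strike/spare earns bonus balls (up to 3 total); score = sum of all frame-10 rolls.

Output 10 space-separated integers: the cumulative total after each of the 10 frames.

Frame 1: STRIKE. 10 + next two rolls (8+0) = 18. Cumulative: 18
Frame 2: OPEN (8+0=8). Cumulative: 26
Frame 3: OPEN (2+7=9). Cumulative: 35
Frame 4: STRIKE. 10 + next two rolls (7+3) = 20. Cumulative: 55
Frame 5: SPARE (7+3=10). 10 + next roll (10) = 20. Cumulative: 75
Frame 6: STRIKE. 10 + next two rolls (9+0) = 19. Cumulative: 94
Frame 7: OPEN (9+0=9). Cumulative: 103
Frame 8: OPEN (8+0=8). Cumulative: 111
Frame 9: STRIKE. 10 + next two rolls (5+5) = 20. Cumulative: 131
Frame 10: SPARE. Sum of all frame-10 rolls (5+5+6) = 16. Cumulative: 147

Answer: 18 26 35 55 75 94 103 111 131 147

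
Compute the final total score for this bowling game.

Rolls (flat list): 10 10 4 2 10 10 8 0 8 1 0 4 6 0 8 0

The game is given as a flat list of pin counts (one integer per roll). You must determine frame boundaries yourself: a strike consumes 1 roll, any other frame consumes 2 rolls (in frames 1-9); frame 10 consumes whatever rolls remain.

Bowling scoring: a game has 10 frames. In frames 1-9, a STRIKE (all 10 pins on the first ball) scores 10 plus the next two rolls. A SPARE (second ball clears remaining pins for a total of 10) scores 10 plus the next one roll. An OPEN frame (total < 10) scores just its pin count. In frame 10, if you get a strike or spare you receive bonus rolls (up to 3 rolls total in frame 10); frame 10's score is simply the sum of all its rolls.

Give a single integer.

Frame 1: STRIKE. 10 + next two rolls (10+4) = 24. Cumulative: 24
Frame 2: STRIKE. 10 + next two rolls (4+2) = 16. Cumulative: 40
Frame 3: OPEN (4+2=6). Cumulative: 46
Frame 4: STRIKE. 10 + next two rolls (10+8) = 28. Cumulative: 74
Frame 5: STRIKE. 10 + next two rolls (8+0) = 18. Cumulative: 92
Frame 6: OPEN (8+0=8). Cumulative: 100
Frame 7: OPEN (8+1=9). Cumulative: 109
Frame 8: OPEN (0+4=4). Cumulative: 113
Frame 9: OPEN (6+0=6). Cumulative: 119
Frame 10: OPEN. Sum of all frame-10 rolls (8+0) = 8. Cumulative: 127

Answer: 127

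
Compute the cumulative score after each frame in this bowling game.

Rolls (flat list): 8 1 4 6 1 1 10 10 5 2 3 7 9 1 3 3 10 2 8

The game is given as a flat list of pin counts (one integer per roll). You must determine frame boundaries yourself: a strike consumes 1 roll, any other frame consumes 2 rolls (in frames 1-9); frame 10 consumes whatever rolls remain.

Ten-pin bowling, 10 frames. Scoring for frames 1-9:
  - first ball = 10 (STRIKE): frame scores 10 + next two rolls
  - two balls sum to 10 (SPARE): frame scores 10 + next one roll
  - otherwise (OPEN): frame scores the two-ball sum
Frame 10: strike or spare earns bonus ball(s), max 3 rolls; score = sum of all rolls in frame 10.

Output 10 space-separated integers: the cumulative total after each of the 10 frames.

Answer: 9 20 22 47 64 71 90 103 109 129

Derivation:
Frame 1: OPEN (8+1=9). Cumulative: 9
Frame 2: SPARE (4+6=10). 10 + next roll (1) = 11. Cumulative: 20
Frame 3: OPEN (1+1=2). Cumulative: 22
Frame 4: STRIKE. 10 + next two rolls (10+5) = 25. Cumulative: 47
Frame 5: STRIKE. 10 + next two rolls (5+2) = 17. Cumulative: 64
Frame 6: OPEN (5+2=7). Cumulative: 71
Frame 7: SPARE (3+7=10). 10 + next roll (9) = 19. Cumulative: 90
Frame 8: SPARE (9+1=10). 10 + next roll (3) = 13. Cumulative: 103
Frame 9: OPEN (3+3=6). Cumulative: 109
Frame 10: STRIKE. Sum of all frame-10 rolls (10+2+8) = 20. Cumulative: 129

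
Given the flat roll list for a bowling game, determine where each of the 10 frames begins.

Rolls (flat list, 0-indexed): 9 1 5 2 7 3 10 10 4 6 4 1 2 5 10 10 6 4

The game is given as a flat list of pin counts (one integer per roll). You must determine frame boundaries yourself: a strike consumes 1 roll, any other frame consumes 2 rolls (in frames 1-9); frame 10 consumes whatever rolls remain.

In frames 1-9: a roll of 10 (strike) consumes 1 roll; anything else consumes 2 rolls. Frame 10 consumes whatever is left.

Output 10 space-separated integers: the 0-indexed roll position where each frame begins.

Frame 1 starts at roll index 0: rolls=9,1 (sum=10), consumes 2 rolls
Frame 2 starts at roll index 2: rolls=5,2 (sum=7), consumes 2 rolls
Frame 3 starts at roll index 4: rolls=7,3 (sum=10), consumes 2 rolls
Frame 4 starts at roll index 6: roll=10 (strike), consumes 1 roll
Frame 5 starts at roll index 7: roll=10 (strike), consumes 1 roll
Frame 6 starts at roll index 8: rolls=4,6 (sum=10), consumes 2 rolls
Frame 7 starts at roll index 10: rolls=4,1 (sum=5), consumes 2 rolls
Frame 8 starts at roll index 12: rolls=2,5 (sum=7), consumes 2 rolls
Frame 9 starts at roll index 14: roll=10 (strike), consumes 1 roll
Frame 10 starts at roll index 15: 3 remaining rolls

Answer: 0 2 4 6 7 8 10 12 14 15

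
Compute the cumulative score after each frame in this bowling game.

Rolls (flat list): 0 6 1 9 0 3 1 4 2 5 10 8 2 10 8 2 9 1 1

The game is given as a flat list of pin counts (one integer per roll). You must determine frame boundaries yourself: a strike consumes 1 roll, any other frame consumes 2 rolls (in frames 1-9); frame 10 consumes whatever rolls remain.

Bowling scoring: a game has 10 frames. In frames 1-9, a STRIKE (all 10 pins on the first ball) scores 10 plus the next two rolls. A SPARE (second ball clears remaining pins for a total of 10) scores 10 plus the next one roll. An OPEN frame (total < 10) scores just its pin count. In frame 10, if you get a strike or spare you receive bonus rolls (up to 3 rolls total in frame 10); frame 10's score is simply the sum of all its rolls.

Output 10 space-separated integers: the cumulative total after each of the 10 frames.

Answer: 6 16 19 24 31 51 71 91 110 121

Derivation:
Frame 1: OPEN (0+6=6). Cumulative: 6
Frame 2: SPARE (1+9=10). 10 + next roll (0) = 10. Cumulative: 16
Frame 3: OPEN (0+3=3). Cumulative: 19
Frame 4: OPEN (1+4=5). Cumulative: 24
Frame 5: OPEN (2+5=7). Cumulative: 31
Frame 6: STRIKE. 10 + next two rolls (8+2) = 20. Cumulative: 51
Frame 7: SPARE (8+2=10). 10 + next roll (10) = 20. Cumulative: 71
Frame 8: STRIKE. 10 + next two rolls (8+2) = 20. Cumulative: 91
Frame 9: SPARE (8+2=10). 10 + next roll (9) = 19. Cumulative: 110
Frame 10: SPARE. Sum of all frame-10 rolls (9+1+1) = 11. Cumulative: 121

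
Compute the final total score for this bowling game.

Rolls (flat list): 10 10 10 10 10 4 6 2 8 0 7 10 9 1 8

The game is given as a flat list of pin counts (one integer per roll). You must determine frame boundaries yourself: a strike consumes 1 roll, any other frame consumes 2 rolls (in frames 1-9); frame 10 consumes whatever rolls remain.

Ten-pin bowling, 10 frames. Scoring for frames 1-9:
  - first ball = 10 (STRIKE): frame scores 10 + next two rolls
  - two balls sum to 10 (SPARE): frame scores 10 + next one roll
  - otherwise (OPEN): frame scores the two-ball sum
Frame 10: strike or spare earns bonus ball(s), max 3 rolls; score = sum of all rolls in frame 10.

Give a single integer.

Frame 1: STRIKE. 10 + next two rolls (10+10) = 30. Cumulative: 30
Frame 2: STRIKE. 10 + next two rolls (10+10) = 30. Cumulative: 60
Frame 3: STRIKE. 10 + next two rolls (10+10) = 30. Cumulative: 90
Frame 4: STRIKE. 10 + next two rolls (10+4) = 24. Cumulative: 114
Frame 5: STRIKE. 10 + next two rolls (4+6) = 20. Cumulative: 134
Frame 6: SPARE (4+6=10). 10 + next roll (2) = 12. Cumulative: 146
Frame 7: SPARE (2+8=10). 10 + next roll (0) = 10. Cumulative: 156
Frame 8: OPEN (0+7=7). Cumulative: 163
Frame 9: STRIKE. 10 + next two rolls (9+1) = 20. Cumulative: 183
Frame 10: SPARE. Sum of all frame-10 rolls (9+1+8) = 18. Cumulative: 201

Answer: 201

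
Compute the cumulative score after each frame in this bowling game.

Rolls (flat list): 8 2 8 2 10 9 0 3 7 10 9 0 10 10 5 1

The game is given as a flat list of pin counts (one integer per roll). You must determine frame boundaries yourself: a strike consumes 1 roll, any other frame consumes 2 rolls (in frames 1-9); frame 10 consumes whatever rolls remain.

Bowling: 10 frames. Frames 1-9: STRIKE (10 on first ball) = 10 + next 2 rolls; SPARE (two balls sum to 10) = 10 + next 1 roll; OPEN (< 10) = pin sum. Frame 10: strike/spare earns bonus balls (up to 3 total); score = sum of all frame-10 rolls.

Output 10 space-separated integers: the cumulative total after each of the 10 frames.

Answer: 18 38 57 66 86 105 114 139 155 161

Derivation:
Frame 1: SPARE (8+2=10). 10 + next roll (8) = 18. Cumulative: 18
Frame 2: SPARE (8+2=10). 10 + next roll (10) = 20. Cumulative: 38
Frame 3: STRIKE. 10 + next two rolls (9+0) = 19. Cumulative: 57
Frame 4: OPEN (9+0=9). Cumulative: 66
Frame 5: SPARE (3+7=10). 10 + next roll (10) = 20. Cumulative: 86
Frame 6: STRIKE. 10 + next two rolls (9+0) = 19. Cumulative: 105
Frame 7: OPEN (9+0=9). Cumulative: 114
Frame 8: STRIKE. 10 + next two rolls (10+5) = 25. Cumulative: 139
Frame 9: STRIKE. 10 + next two rolls (5+1) = 16. Cumulative: 155
Frame 10: OPEN. Sum of all frame-10 rolls (5+1) = 6. Cumulative: 161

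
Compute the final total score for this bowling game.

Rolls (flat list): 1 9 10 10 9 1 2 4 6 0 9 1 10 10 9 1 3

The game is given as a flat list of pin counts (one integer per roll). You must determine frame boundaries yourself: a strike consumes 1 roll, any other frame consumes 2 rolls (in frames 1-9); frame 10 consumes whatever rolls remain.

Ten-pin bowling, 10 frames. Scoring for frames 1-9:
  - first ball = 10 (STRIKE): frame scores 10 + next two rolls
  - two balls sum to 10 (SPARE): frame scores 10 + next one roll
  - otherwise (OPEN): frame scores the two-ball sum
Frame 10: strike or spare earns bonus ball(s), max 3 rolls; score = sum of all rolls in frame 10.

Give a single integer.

Frame 1: SPARE (1+9=10). 10 + next roll (10) = 20. Cumulative: 20
Frame 2: STRIKE. 10 + next two rolls (10+9) = 29. Cumulative: 49
Frame 3: STRIKE. 10 + next two rolls (9+1) = 20. Cumulative: 69
Frame 4: SPARE (9+1=10). 10 + next roll (2) = 12. Cumulative: 81
Frame 5: OPEN (2+4=6). Cumulative: 87
Frame 6: OPEN (6+0=6). Cumulative: 93
Frame 7: SPARE (9+1=10). 10 + next roll (10) = 20. Cumulative: 113
Frame 8: STRIKE. 10 + next two rolls (10+9) = 29. Cumulative: 142
Frame 9: STRIKE. 10 + next two rolls (9+1) = 20. Cumulative: 162
Frame 10: SPARE. Sum of all frame-10 rolls (9+1+3) = 13. Cumulative: 175

Answer: 175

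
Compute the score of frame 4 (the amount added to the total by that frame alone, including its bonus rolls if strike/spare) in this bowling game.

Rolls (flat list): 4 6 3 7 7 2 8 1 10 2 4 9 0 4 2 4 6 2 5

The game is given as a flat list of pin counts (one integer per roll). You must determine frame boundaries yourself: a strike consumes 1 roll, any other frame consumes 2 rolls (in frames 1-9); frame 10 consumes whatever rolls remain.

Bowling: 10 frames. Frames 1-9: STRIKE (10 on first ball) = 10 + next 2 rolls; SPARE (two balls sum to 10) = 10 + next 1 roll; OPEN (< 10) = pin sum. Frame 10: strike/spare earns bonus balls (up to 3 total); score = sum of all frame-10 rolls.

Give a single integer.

Frame 1: SPARE (4+6=10). 10 + next roll (3) = 13. Cumulative: 13
Frame 2: SPARE (3+7=10). 10 + next roll (7) = 17. Cumulative: 30
Frame 3: OPEN (7+2=9). Cumulative: 39
Frame 4: OPEN (8+1=9). Cumulative: 48
Frame 5: STRIKE. 10 + next two rolls (2+4) = 16. Cumulative: 64
Frame 6: OPEN (2+4=6). Cumulative: 70

Answer: 9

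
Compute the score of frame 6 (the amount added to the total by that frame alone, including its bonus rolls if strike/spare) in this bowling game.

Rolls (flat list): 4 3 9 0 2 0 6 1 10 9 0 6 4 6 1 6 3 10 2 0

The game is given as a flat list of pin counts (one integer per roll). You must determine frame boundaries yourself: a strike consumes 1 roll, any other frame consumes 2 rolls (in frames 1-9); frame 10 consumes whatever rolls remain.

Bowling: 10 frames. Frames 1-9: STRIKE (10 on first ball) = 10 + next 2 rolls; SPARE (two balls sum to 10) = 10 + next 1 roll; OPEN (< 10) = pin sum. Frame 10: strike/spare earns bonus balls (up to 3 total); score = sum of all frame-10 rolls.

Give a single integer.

Answer: 9

Derivation:
Frame 1: OPEN (4+3=7). Cumulative: 7
Frame 2: OPEN (9+0=9). Cumulative: 16
Frame 3: OPEN (2+0=2). Cumulative: 18
Frame 4: OPEN (6+1=7). Cumulative: 25
Frame 5: STRIKE. 10 + next two rolls (9+0) = 19. Cumulative: 44
Frame 6: OPEN (9+0=9). Cumulative: 53
Frame 7: SPARE (6+4=10). 10 + next roll (6) = 16. Cumulative: 69
Frame 8: OPEN (6+1=7). Cumulative: 76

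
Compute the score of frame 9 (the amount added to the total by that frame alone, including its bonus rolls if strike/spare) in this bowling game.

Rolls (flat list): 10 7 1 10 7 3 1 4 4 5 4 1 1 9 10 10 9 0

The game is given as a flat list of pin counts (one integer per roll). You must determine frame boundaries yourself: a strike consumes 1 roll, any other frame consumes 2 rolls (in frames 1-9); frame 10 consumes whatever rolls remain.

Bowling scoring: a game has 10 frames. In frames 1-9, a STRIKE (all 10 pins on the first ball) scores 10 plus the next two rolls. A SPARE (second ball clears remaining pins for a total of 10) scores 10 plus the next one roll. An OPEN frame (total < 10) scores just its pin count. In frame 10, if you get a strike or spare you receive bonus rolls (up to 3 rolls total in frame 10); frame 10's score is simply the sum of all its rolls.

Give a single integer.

Frame 1: STRIKE. 10 + next two rolls (7+1) = 18. Cumulative: 18
Frame 2: OPEN (7+1=8). Cumulative: 26
Frame 3: STRIKE. 10 + next two rolls (7+3) = 20. Cumulative: 46
Frame 4: SPARE (7+3=10). 10 + next roll (1) = 11. Cumulative: 57
Frame 5: OPEN (1+4=5). Cumulative: 62
Frame 6: OPEN (4+5=9). Cumulative: 71
Frame 7: OPEN (4+1=5). Cumulative: 76
Frame 8: SPARE (1+9=10). 10 + next roll (10) = 20. Cumulative: 96
Frame 9: STRIKE. 10 + next two rolls (10+9) = 29. Cumulative: 125
Frame 10: STRIKE. Sum of all frame-10 rolls (10+9+0) = 19. Cumulative: 144

Answer: 29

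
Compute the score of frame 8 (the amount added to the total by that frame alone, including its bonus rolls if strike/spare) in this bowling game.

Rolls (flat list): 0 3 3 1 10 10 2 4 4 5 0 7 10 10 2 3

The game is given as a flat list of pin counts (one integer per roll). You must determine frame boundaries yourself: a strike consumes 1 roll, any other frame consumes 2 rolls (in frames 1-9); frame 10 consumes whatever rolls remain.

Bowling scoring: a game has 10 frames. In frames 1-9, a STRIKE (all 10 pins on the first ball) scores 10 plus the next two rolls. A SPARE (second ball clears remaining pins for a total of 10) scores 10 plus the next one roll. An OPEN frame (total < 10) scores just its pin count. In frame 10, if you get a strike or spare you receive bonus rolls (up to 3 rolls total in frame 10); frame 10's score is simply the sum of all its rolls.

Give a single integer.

Frame 1: OPEN (0+3=3). Cumulative: 3
Frame 2: OPEN (3+1=4). Cumulative: 7
Frame 3: STRIKE. 10 + next two rolls (10+2) = 22. Cumulative: 29
Frame 4: STRIKE. 10 + next two rolls (2+4) = 16. Cumulative: 45
Frame 5: OPEN (2+4=6). Cumulative: 51
Frame 6: OPEN (4+5=9). Cumulative: 60
Frame 7: OPEN (0+7=7). Cumulative: 67
Frame 8: STRIKE. 10 + next two rolls (10+2) = 22. Cumulative: 89
Frame 9: STRIKE. 10 + next two rolls (2+3) = 15. Cumulative: 104
Frame 10: OPEN. Sum of all frame-10 rolls (2+3) = 5. Cumulative: 109

Answer: 22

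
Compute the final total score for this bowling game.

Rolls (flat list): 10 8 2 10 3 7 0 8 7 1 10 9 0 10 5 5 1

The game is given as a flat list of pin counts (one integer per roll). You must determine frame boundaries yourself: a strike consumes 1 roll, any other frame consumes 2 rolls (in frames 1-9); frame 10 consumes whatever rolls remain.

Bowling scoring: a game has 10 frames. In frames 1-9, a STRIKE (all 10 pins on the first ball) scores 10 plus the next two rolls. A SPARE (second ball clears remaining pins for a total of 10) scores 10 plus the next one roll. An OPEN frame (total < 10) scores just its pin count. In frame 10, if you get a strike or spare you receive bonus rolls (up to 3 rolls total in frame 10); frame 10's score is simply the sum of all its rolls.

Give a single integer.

Answer: 145

Derivation:
Frame 1: STRIKE. 10 + next two rolls (8+2) = 20. Cumulative: 20
Frame 2: SPARE (8+2=10). 10 + next roll (10) = 20. Cumulative: 40
Frame 3: STRIKE. 10 + next two rolls (3+7) = 20. Cumulative: 60
Frame 4: SPARE (3+7=10). 10 + next roll (0) = 10. Cumulative: 70
Frame 5: OPEN (0+8=8). Cumulative: 78
Frame 6: OPEN (7+1=8). Cumulative: 86
Frame 7: STRIKE. 10 + next two rolls (9+0) = 19. Cumulative: 105
Frame 8: OPEN (9+0=9). Cumulative: 114
Frame 9: STRIKE. 10 + next two rolls (5+5) = 20. Cumulative: 134
Frame 10: SPARE. Sum of all frame-10 rolls (5+5+1) = 11. Cumulative: 145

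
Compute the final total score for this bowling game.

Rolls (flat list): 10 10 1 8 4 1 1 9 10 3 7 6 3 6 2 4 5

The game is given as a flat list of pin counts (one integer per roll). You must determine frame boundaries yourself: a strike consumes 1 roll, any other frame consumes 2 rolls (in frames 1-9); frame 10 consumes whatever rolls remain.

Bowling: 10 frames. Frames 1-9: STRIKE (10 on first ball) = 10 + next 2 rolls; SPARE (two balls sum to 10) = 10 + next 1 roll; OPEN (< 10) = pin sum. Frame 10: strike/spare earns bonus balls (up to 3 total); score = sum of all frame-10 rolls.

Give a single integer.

Frame 1: STRIKE. 10 + next two rolls (10+1) = 21. Cumulative: 21
Frame 2: STRIKE. 10 + next two rolls (1+8) = 19. Cumulative: 40
Frame 3: OPEN (1+8=9). Cumulative: 49
Frame 4: OPEN (4+1=5). Cumulative: 54
Frame 5: SPARE (1+9=10). 10 + next roll (10) = 20. Cumulative: 74
Frame 6: STRIKE. 10 + next two rolls (3+7) = 20. Cumulative: 94
Frame 7: SPARE (3+7=10). 10 + next roll (6) = 16. Cumulative: 110
Frame 8: OPEN (6+3=9). Cumulative: 119
Frame 9: OPEN (6+2=8). Cumulative: 127
Frame 10: OPEN. Sum of all frame-10 rolls (4+5) = 9. Cumulative: 136

Answer: 136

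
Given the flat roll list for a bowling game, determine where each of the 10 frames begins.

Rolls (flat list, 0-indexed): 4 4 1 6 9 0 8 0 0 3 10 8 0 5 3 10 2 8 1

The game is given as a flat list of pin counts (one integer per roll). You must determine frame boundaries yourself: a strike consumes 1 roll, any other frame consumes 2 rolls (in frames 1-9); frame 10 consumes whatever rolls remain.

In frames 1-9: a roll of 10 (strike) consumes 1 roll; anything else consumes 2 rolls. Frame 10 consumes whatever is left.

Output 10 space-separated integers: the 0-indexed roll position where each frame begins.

Answer: 0 2 4 6 8 10 11 13 15 16

Derivation:
Frame 1 starts at roll index 0: rolls=4,4 (sum=8), consumes 2 rolls
Frame 2 starts at roll index 2: rolls=1,6 (sum=7), consumes 2 rolls
Frame 3 starts at roll index 4: rolls=9,0 (sum=9), consumes 2 rolls
Frame 4 starts at roll index 6: rolls=8,0 (sum=8), consumes 2 rolls
Frame 5 starts at roll index 8: rolls=0,3 (sum=3), consumes 2 rolls
Frame 6 starts at roll index 10: roll=10 (strike), consumes 1 roll
Frame 7 starts at roll index 11: rolls=8,0 (sum=8), consumes 2 rolls
Frame 8 starts at roll index 13: rolls=5,3 (sum=8), consumes 2 rolls
Frame 9 starts at roll index 15: roll=10 (strike), consumes 1 roll
Frame 10 starts at roll index 16: 3 remaining rolls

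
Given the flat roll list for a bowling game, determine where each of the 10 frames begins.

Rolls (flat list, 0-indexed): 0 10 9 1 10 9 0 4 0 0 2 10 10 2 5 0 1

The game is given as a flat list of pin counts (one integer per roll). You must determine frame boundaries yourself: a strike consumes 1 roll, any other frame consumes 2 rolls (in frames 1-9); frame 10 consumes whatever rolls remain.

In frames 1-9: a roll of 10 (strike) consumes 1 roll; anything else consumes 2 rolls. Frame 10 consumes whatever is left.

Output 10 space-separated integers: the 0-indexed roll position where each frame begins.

Answer: 0 2 4 5 7 9 11 12 13 15

Derivation:
Frame 1 starts at roll index 0: rolls=0,10 (sum=10), consumes 2 rolls
Frame 2 starts at roll index 2: rolls=9,1 (sum=10), consumes 2 rolls
Frame 3 starts at roll index 4: roll=10 (strike), consumes 1 roll
Frame 4 starts at roll index 5: rolls=9,0 (sum=9), consumes 2 rolls
Frame 5 starts at roll index 7: rolls=4,0 (sum=4), consumes 2 rolls
Frame 6 starts at roll index 9: rolls=0,2 (sum=2), consumes 2 rolls
Frame 7 starts at roll index 11: roll=10 (strike), consumes 1 roll
Frame 8 starts at roll index 12: roll=10 (strike), consumes 1 roll
Frame 9 starts at roll index 13: rolls=2,5 (sum=7), consumes 2 rolls
Frame 10 starts at roll index 15: 2 remaining rolls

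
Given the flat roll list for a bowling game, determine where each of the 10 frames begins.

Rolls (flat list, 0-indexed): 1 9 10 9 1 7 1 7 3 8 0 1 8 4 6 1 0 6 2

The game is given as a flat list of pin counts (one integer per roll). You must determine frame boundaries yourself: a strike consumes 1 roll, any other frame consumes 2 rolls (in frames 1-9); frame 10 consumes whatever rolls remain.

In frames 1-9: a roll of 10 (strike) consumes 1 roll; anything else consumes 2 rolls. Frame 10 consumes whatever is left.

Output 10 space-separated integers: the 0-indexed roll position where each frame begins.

Frame 1 starts at roll index 0: rolls=1,9 (sum=10), consumes 2 rolls
Frame 2 starts at roll index 2: roll=10 (strike), consumes 1 roll
Frame 3 starts at roll index 3: rolls=9,1 (sum=10), consumes 2 rolls
Frame 4 starts at roll index 5: rolls=7,1 (sum=8), consumes 2 rolls
Frame 5 starts at roll index 7: rolls=7,3 (sum=10), consumes 2 rolls
Frame 6 starts at roll index 9: rolls=8,0 (sum=8), consumes 2 rolls
Frame 7 starts at roll index 11: rolls=1,8 (sum=9), consumes 2 rolls
Frame 8 starts at roll index 13: rolls=4,6 (sum=10), consumes 2 rolls
Frame 9 starts at roll index 15: rolls=1,0 (sum=1), consumes 2 rolls
Frame 10 starts at roll index 17: 2 remaining rolls

Answer: 0 2 3 5 7 9 11 13 15 17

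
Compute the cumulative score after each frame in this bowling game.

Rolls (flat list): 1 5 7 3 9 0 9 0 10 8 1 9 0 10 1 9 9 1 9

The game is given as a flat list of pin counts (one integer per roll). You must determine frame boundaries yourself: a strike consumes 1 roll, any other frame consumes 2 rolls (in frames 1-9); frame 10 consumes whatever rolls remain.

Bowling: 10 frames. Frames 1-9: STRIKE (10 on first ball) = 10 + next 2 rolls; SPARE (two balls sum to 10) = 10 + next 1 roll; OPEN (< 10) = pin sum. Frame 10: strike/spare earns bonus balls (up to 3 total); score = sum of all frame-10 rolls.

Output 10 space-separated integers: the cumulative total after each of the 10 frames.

Frame 1: OPEN (1+5=6). Cumulative: 6
Frame 2: SPARE (7+3=10). 10 + next roll (9) = 19. Cumulative: 25
Frame 3: OPEN (9+0=9). Cumulative: 34
Frame 4: OPEN (9+0=9). Cumulative: 43
Frame 5: STRIKE. 10 + next two rolls (8+1) = 19. Cumulative: 62
Frame 6: OPEN (8+1=9). Cumulative: 71
Frame 7: OPEN (9+0=9). Cumulative: 80
Frame 8: STRIKE. 10 + next two rolls (1+9) = 20. Cumulative: 100
Frame 9: SPARE (1+9=10). 10 + next roll (9) = 19. Cumulative: 119
Frame 10: SPARE. Sum of all frame-10 rolls (9+1+9) = 19. Cumulative: 138

Answer: 6 25 34 43 62 71 80 100 119 138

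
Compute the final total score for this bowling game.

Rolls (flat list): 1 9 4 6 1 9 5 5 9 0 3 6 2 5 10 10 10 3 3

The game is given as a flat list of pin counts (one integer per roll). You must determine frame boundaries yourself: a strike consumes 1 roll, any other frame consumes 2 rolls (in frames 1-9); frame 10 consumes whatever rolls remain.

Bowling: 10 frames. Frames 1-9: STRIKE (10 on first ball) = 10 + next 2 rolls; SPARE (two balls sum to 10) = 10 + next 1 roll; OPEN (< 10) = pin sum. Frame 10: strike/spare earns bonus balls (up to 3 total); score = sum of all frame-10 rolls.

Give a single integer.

Answer: 153

Derivation:
Frame 1: SPARE (1+9=10). 10 + next roll (4) = 14. Cumulative: 14
Frame 2: SPARE (4+6=10). 10 + next roll (1) = 11. Cumulative: 25
Frame 3: SPARE (1+9=10). 10 + next roll (5) = 15. Cumulative: 40
Frame 4: SPARE (5+5=10). 10 + next roll (9) = 19. Cumulative: 59
Frame 5: OPEN (9+0=9). Cumulative: 68
Frame 6: OPEN (3+6=9). Cumulative: 77
Frame 7: OPEN (2+5=7). Cumulative: 84
Frame 8: STRIKE. 10 + next two rolls (10+10) = 30. Cumulative: 114
Frame 9: STRIKE. 10 + next two rolls (10+3) = 23. Cumulative: 137
Frame 10: STRIKE. Sum of all frame-10 rolls (10+3+3) = 16. Cumulative: 153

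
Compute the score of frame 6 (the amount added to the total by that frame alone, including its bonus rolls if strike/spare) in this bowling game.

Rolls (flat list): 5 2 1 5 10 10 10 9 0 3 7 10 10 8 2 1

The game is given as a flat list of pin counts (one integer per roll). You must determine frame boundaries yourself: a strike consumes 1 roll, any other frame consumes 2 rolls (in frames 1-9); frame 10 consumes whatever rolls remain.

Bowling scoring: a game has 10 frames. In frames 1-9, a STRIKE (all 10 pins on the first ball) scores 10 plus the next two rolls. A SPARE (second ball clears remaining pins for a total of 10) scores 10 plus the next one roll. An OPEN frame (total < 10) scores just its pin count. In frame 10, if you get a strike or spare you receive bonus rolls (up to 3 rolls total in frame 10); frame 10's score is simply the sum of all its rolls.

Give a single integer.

Frame 1: OPEN (5+2=7). Cumulative: 7
Frame 2: OPEN (1+5=6). Cumulative: 13
Frame 3: STRIKE. 10 + next two rolls (10+10) = 30. Cumulative: 43
Frame 4: STRIKE. 10 + next two rolls (10+9) = 29. Cumulative: 72
Frame 5: STRIKE. 10 + next two rolls (9+0) = 19. Cumulative: 91
Frame 6: OPEN (9+0=9). Cumulative: 100
Frame 7: SPARE (3+7=10). 10 + next roll (10) = 20. Cumulative: 120
Frame 8: STRIKE. 10 + next two rolls (10+8) = 28. Cumulative: 148

Answer: 9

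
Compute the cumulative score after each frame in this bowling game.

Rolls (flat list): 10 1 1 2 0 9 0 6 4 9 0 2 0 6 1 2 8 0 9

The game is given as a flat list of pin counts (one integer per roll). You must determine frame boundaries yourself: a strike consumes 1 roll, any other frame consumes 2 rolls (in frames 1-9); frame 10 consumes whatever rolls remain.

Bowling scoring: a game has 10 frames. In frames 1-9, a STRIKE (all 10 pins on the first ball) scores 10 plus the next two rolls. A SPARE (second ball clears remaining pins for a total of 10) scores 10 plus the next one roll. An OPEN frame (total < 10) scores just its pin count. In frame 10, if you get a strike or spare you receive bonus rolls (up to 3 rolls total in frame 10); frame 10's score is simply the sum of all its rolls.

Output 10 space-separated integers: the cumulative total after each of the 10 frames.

Answer: 12 14 16 25 44 53 55 62 72 81

Derivation:
Frame 1: STRIKE. 10 + next two rolls (1+1) = 12. Cumulative: 12
Frame 2: OPEN (1+1=2). Cumulative: 14
Frame 3: OPEN (2+0=2). Cumulative: 16
Frame 4: OPEN (9+0=9). Cumulative: 25
Frame 5: SPARE (6+4=10). 10 + next roll (9) = 19. Cumulative: 44
Frame 6: OPEN (9+0=9). Cumulative: 53
Frame 7: OPEN (2+0=2). Cumulative: 55
Frame 8: OPEN (6+1=7). Cumulative: 62
Frame 9: SPARE (2+8=10). 10 + next roll (0) = 10. Cumulative: 72
Frame 10: OPEN. Sum of all frame-10 rolls (0+9) = 9. Cumulative: 81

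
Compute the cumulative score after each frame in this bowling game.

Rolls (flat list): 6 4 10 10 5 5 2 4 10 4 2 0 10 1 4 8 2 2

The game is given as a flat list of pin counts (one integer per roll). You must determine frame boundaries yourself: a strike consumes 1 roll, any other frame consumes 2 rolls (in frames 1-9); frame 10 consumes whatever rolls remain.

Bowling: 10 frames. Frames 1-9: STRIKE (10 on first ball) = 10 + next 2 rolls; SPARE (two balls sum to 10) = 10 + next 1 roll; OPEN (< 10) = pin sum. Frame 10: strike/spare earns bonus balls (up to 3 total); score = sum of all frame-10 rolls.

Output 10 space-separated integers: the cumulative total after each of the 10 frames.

Frame 1: SPARE (6+4=10). 10 + next roll (10) = 20. Cumulative: 20
Frame 2: STRIKE. 10 + next two rolls (10+5) = 25. Cumulative: 45
Frame 3: STRIKE. 10 + next two rolls (5+5) = 20. Cumulative: 65
Frame 4: SPARE (5+5=10). 10 + next roll (2) = 12. Cumulative: 77
Frame 5: OPEN (2+4=6). Cumulative: 83
Frame 6: STRIKE. 10 + next two rolls (4+2) = 16. Cumulative: 99
Frame 7: OPEN (4+2=6). Cumulative: 105
Frame 8: SPARE (0+10=10). 10 + next roll (1) = 11. Cumulative: 116
Frame 9: OPEN (1+4=5). Cumulative: 121
Frame 10: SPARE. Sum of all frame-10 rolls (8+2+2) = 12. Cumulative: 133

Answer: 20 45 65 77 83 99 105 116 121 133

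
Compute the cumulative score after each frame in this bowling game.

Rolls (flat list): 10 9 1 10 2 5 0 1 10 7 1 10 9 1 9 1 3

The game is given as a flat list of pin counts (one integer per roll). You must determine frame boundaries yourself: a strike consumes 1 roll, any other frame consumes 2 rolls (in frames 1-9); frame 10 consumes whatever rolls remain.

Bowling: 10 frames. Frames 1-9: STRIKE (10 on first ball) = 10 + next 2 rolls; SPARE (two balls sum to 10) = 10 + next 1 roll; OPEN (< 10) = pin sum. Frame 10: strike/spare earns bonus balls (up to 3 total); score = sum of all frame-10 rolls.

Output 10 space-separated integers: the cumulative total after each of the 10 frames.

Answer: 20 40 57 64 65 83 91 111 130 143

Derivation:
Frame 1: STRIKE. 10 + next two rolls (9+1) = 20. Cumulative: 20
Frame 2: SPARE (9+1=10). 10 + next roll (10) = 20. Cumulative: 40
Frame 3: STRIKE. 10 + next two rolls (2+5) = 17. Cumulative: 57
Frame 4: OPEN (2+5=7). Cumulative: 64
Frame 5: OPEN (0+1=1). Cumulative: 65
Frame 6: STRIKE. 10 + next two rolls (7+1) = 18. Cumulative: 83
Frame 7: OPEN (7+1=8). Cumulative: 91
Frame 8: STRIKE. 10 + next two rolls (9+1) = 20. Cumulative: 111
Frame 9: SPARE (9+1=10). 10 + next roll (9) = 19. Cumulative: 130
Frame 10: SPARE. Sum of all frame-10 rolls (9+1+3) = 13. Cumulative: 143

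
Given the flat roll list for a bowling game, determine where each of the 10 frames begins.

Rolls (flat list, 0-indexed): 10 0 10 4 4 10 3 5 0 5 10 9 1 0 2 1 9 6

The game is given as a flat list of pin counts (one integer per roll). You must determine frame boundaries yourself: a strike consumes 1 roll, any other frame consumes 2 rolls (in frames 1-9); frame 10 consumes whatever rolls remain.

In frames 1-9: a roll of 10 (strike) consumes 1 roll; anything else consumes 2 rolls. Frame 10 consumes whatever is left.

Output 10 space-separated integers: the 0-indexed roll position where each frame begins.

Frame 1 starts at roll index 0: roll=10 (strike), consumes 1 roll
Frame 2 starts at roll index 1: rolls=0,10 (sum=10), consumes 2 rolls
Frame 3 starts at roll index 3: rolls=4,4 (sum=8), consumes 2 rolls
Frame 4 starts at roll index 5: roll=10 (strike), consumes 1 roll
Frame 5 starts at roll index 6: rolls=3,5 (sum=8), consumes 2 rolls
Frame 6 starts at roll index 8: rolls=0,5 (sum=5), consumes 2 rolls
Frame 7 starts at roll index 10: roll=10 (strike), consumes 1 roll
Frame 8 starts at roll index 11: rolls=9,1 (sum=10), consumes 2 rolls
Frame 9 starts at roll index 13: rolls=0,2 (sum=2), consumes 2 rolls
Frame 10 starts at roll index 15: 3 remaining rolls

Answer: 0 1 3 5 6 8 10 11 13 15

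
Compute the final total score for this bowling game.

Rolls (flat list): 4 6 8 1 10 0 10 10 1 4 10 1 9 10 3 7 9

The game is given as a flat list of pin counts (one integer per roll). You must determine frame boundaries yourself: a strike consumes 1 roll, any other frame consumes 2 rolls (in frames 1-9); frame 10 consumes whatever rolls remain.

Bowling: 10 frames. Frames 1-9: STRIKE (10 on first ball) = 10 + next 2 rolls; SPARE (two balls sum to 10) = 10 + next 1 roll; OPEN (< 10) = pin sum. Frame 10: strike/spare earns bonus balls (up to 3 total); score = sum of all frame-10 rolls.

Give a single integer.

Answer: 166

Derivation:
Frame 1: SPARE (4+6=10). 10 + next roll (8) = 18. Cumulative: 18
Frame 2: OPEN (8+1=9). Cumulative: 27
Frame 3: STRIKE. 10 + next two rolls (0+10) = 20. Cumulative: 47
Frame 4: SPARE (0+10=10). 10 + next roll (10) = 20. Cumulative: 67
Frame 5: STRIKE. 10 + next two rolls (1+4) = 15. Cumulative: 82
Frame 6: OPEN (1+4=5). Cumulative: 87
Frame 7: STRIKE. 10 + next two rolls (1+9) = 20. Cumulative: 107
Frame 8: SPARE (1+9=10). 10 + next roll (10) = 20. Cumulative: 127
Frame 9: STRIKE. 10 + next two rolls (3+7) = 20. Cumulative: 147
Frame 10: SPARE. Sum of all frame-10 rolls (3+7+9) = 19. Cumulative: 166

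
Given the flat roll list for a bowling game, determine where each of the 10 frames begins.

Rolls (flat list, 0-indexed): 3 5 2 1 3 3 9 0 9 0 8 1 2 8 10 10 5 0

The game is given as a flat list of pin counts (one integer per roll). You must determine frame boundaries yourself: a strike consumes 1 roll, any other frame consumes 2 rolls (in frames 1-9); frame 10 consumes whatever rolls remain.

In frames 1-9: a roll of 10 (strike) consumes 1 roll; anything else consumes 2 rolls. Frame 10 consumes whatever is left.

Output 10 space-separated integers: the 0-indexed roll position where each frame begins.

Answer: 0 2 4 6 8 10 12 14 15 16

Derivation:
Frame 1 starts at roll index 0: rolls=3,5 (sum=8), consumes 2 rolls
Frame 2 starts at roll index 2: rolls=2,1 (sum=3), consumes 2 rolls
Frame 3 starts at roll index 4: rolls=3,3 (sum=6), consumes 2 rolls
Frame 4 starts at roll index 6: rolls=9,0 (sum=9), consumes 2 rolls
Frame 5 starts at roll index 8: rolls=9,0 (sum=9), consumes 2 rolls
Frame 6 starts at roll index 10: rolls=8,1 (sum=9), consumes 2 rolls
Frame 7 starts at roll index 12: rolls=2,8 (sum=10), consumes 2 rolls
Frame 8 starts at roll index 14: roll=10 (strike), consumes 1 roll
Frame 9 starts at roll index 15: roll=10 (strike), consumes 1 roll
Frame 10 starts at roll index 16: 2 remaining rolls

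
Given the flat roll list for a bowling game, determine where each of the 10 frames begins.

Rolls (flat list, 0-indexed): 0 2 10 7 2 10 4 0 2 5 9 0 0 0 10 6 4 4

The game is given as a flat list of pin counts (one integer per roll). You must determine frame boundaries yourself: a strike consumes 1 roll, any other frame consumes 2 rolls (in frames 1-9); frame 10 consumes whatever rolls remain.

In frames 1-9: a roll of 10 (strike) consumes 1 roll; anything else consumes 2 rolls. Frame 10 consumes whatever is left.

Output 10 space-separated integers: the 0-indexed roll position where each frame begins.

Frame 1 starts at roll index 0: rolls=0,2 (sum=2), consumes 2 rolls
Frame 2 starts at roll index 2: roll=10 (strike), consumes 1 roll
Frame 3 starts at roll index 3: rolls=7,2 (sum=9), consumes 2 rolls
Frame 4 starts at roll index 5: roll=10 (strike), consumes 1 roll
Frame 5 starts at roll index 6: rolls=4,0 (sum=4), consumes 2 rolls
Frame 6 starts at roll index 8: rolls=2,5 (sum=7), consumes 2 rolls
Frame 7 starts at roll index 10: rolls=9,0 (sum=9), consumes 2 rolls
Frame 8 starts at roll index 12: rolls=0,0 (sum=0), consumes 2 rolls
Frame 9 starts at roll index 14: roll=10 (strike), consumes 1 roll
Frame 10 starts at roll index 15: 3 remaining rolls

Answer: 0 2 3 5 6 8 10 12 14 15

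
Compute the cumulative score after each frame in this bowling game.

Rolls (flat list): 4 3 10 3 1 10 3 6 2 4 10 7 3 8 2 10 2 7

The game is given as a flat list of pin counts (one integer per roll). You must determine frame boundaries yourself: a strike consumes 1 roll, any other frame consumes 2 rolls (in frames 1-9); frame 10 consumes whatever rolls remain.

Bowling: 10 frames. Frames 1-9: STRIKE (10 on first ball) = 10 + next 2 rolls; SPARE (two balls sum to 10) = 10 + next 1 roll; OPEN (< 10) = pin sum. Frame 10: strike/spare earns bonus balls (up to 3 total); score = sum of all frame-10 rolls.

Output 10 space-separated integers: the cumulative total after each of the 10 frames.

Frame 1: OPEN (4+3=7). Cumulative: 7
Frame 2: STRIKE. 10 + next two rolls (3+1) = 14. Cumulative: 21
Frame 3: OPEN (3+1=4). Cumulative: 25
Frame 4: STRIKE. 10 + next two rolls (3+6) = 19. Cumulative: 44
Frame 5: OPEN (3+6=9). Cumulative: 53
Frame 6: OPEN (2+4=6). Cumulative: 59
Frame 7: STRIKE. 10 + next two rolls (7+3) = 20. Cumulative: 79
Frame 8: SPARE (7+3=10). 10 + next roll (8) = 18. Cumulative: 97
Frame 9: SPARE (8+2=10). 10 + next roll (10) = 20. Cumulative: 117
Frame 10: STRIKE. Sum of all frame-10 rolls (10+2+7) = 19. Cumulative: 136

Answer: 7 21 25 44 53 59 79 97 117 136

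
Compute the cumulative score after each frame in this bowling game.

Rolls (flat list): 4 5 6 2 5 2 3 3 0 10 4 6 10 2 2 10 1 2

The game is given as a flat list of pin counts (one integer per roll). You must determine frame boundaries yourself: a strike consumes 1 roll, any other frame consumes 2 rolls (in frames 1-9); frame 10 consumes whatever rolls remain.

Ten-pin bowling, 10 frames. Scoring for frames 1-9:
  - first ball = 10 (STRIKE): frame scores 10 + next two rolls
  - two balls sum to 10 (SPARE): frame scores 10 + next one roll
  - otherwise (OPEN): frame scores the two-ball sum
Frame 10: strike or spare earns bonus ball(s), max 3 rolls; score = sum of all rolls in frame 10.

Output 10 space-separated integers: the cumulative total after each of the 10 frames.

Frame 1: OPEN (4+5=9). Cumulative: 9
Frame 2: OPEN (6+2=8). Cumulative: 17
Frame 3: OPEN (5+2=7). Cumulative: 24
Frame 4: OPEN (3+3=6). Cumulative: 30
Frame 5: SPARE (0+10=10). 10 + next roll (4) = 14. Cumulative: 44
Frame 6: SPARE (4+6=10). 10 + next roll (10) = 20. Cumulative: 64
Frame 7: STRIKE. 10 + next two rolls (2+2) = 14. Cumulative: 78
Frame 8: OPEN (2+2=4). Cumulative: 82
Frame 9: STRIKE. 10 + next two rolls (1+2) = 13. Cumulative: 95
Frame 10: OPEN. Sum of all frame-10 rolls (1+2) = 3. Cumulative: 98

Answer: 9 17 24 30 44 64 78 82 95 98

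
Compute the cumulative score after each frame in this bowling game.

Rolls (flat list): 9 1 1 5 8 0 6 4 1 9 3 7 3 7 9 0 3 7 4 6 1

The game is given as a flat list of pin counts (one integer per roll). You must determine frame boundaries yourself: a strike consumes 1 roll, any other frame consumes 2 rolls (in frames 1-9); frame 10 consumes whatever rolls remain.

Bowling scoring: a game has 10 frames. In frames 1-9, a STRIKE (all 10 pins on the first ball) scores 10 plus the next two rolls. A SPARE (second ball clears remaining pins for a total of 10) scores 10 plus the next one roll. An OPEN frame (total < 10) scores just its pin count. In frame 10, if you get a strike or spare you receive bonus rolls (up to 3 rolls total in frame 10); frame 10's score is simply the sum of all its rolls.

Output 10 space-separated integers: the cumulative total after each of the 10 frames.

Answer: 11 17 25 36 49 62 81 90 104 115

Derivation:
Frame 1: SPARE (9+1=10). 10 + next roll (1) = 11. Cumulative: 11
Frame 2: OPEN (1+5=6). Cumulative: 17
Frame 3: OPEN (8+0=8). Cumulative: 25
Frame 4: SPARE (6+4=10). 10 + next roll (1) = 11. Cumulative: 36
Frame 5: SPARE (1+9=10). 10 + next roll (3) = 13. Cumulative: 49
Frame 6: SPARE (3+7=10). 10 + next roll (3) = 13. Cumulative: 62
Frame 7: SPARE (3+7=10). 10 + next roll (9) = 19. Cumulative: 81
Frame 8: OPEN (9+0=9). Cumulative: 90
Frame 9: SPARE (3+7=10). 10 + next roll (4) = 14. Cumulative: 104
Frame 10: SPARE. Sum of all frame-10 rolls (4+6+1) = 11. Cumulative: 115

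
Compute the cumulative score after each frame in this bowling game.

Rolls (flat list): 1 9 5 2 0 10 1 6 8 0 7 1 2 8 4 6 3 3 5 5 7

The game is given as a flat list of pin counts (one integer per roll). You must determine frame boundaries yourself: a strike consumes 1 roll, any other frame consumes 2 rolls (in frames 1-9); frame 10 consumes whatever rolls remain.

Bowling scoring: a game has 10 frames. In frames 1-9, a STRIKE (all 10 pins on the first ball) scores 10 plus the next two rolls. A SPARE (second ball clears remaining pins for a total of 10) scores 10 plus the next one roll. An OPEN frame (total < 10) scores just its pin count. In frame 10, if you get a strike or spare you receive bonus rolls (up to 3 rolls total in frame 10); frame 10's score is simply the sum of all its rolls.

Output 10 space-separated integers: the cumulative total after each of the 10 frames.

Answer: 15 22 33 40 48 56 70 83 89 106

Derivation:
Frame 1: SPARE (1+9=10). 10 + next roll (5) = 15. Cumulative: 15
Frame 2: OPEN (5+2=7). Cumulative: 22
Frame 3: SPARE (0+10=10). 10 + next roll (1) = 11. Cumulative: 33
Frame 4: OPEN (1+6=7). Cumulative: 40
Frame 5: OPEN (8+0=8). Cumulative: 48
Frame 6: OPEN (7+1=8). Cumulative: 56
Frame 7: SPARE (2+8=10). 10 + next roll (4) = 14. Cumulative: 70
Frame 8: SPARE (4+6=10). 10 + next roll (3) = 13. Cumulative: 83
Frame 9: OPEN (3+3=6). Cumulative: 89
Frame 10: SPARE. Sum of all frame-10 rolls (5+5+7) = 17. Cumulative: 106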